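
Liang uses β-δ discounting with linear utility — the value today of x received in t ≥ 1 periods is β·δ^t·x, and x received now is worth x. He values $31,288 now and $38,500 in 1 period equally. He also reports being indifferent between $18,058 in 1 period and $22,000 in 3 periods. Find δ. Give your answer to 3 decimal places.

δ ≈ 0.906

The second indifference involves only future payoffs, so β cancels: β·δ^1·18058 = β·δ^3·22000, giving δ^2 = 18058/22000 = 0.82082, so δ = 0.90599.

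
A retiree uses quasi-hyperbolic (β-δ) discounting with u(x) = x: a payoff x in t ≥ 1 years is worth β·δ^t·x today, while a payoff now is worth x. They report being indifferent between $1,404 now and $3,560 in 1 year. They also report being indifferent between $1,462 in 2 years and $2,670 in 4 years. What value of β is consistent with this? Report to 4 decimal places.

β ≈ 0.5330

The second indifference involves only future payoffs, so β cancels: β·δ^2·1462 = β·δ^4·2670, giving δ^2 = 1462/2670 = 0.54757, so δ = 0.73998.
The first indifference: 1404 = β·δ·3560, so β = 1404/(δ·3560) = 1404/(0.73998·3560) ≈ 0.5330.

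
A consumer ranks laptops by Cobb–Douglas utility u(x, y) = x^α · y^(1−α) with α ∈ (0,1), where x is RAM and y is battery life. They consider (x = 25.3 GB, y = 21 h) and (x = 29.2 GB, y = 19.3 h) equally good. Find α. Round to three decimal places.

α ≈ 0.371

Indifference: 25.3^α · 21^(1−α) = 29.2^α · 19.3^(1−α).
(25.3/29.2)^α = (19.3/21)^(1−α); take logs: α·ln(25.3/29.2) = (1−α)·ln(19.3/21), i.e. α·-0.143364 = (1−α)·-0.084417.
Thus α·(-0.227781) = -0.084417, so α = -0.084417/-0.227781 ≈ 0.371.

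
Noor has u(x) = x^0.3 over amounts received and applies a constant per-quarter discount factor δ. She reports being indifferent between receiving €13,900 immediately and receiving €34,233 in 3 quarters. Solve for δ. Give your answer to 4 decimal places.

δ ≈ 0.9138

The payoff in 3 quarters is discounted by δ^3, so u(13900) = δ^3·u(34233) and δ^3 = u(13900)/u(34233).
Since u(x) = x^0.3, δ^3 = (13900/34233)^0.3 = 0.40604^0.3 = 0.76308.
Hence δ = (0.76308)^(1/3) = 0.913812.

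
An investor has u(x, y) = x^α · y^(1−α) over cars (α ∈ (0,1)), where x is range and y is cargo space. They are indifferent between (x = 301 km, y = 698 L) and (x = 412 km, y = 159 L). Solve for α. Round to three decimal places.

Set the two utilities equal: 301^α·698^(1−α) = 412^α·159^(1−α).
Taking logs: α·ln 301 + (1−α)·ln 698 = α·ln 412 + (1−α)·ln 159, i.e. α·-0.313913 = (1−α)·-1.479315.
Thus α·(-1.793228) = -1.479315, so α = -1.479315/-1.793228 ≈ 0.825.

α ≈ 0.825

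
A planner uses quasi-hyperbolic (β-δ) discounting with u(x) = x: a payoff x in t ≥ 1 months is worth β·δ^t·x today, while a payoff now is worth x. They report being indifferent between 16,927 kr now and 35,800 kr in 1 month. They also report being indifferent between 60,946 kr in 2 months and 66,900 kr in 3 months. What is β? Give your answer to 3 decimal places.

From the later pair, β·δ^2·60946 = β·δ^3·66900; dividing through, δ = 60946/66900 = 0.91100.
The first indifference: 16927 = β·δ·35800, so β = 16927/(δ·35800) = 16927/(0.91100·35800) ≈ 0.519.

β ≈ 0.519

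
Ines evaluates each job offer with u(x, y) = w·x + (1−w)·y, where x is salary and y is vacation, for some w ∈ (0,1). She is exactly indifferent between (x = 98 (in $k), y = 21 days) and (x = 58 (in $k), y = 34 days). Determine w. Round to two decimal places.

u(98,21) = u(58,34) means w·98 + (1−w)·21 = w·58 + (1−w)·34.
Rearranging, 40·w − 13·(1−w) = 0.
So w/(1−w) = 13/40 = 0.3250, giving w = 13/(40+13) = 0.25.

w = 0.25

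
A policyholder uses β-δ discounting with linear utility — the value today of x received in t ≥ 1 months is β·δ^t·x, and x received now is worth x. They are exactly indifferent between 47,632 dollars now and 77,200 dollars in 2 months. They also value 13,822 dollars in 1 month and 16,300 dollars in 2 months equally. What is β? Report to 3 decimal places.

Both payoffs in the second observation are in the future, so β drops out: δ^1·13822 = δ^2·16300 ⇒ δ = 13822/16300 = 0.84798.
Substituting δ into 47632 = β·δ^2·77200: β = 47632/(55511.616) ≈ 0.858.

β ≈ 0.858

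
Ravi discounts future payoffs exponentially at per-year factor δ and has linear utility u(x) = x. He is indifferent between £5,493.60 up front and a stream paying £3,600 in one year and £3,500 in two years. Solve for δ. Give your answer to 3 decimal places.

δ ≈ 0.840

Equating present values: 5493.60 = 3600δ + 3500δ².
That is, 3500δ² + 3600δ − 5493.60 = 0, a quadratic in δ.
By the quadratic formula (taking the positive root), δ = (−3600 + √89870400.00) / 7000 ≈ 0.840.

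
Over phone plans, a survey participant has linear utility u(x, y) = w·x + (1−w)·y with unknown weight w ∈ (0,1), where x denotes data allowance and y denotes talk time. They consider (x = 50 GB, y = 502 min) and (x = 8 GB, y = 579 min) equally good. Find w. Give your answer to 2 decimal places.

w = 0.65

u(50,502) = u(8,579) means w·50 + (1−w)·502 = w·8 + (1−w)·579.
Rearranging, 42·w − 77·(1−w) = 0.
Hence w = 77/(42+77) = 77/119 = 0.65.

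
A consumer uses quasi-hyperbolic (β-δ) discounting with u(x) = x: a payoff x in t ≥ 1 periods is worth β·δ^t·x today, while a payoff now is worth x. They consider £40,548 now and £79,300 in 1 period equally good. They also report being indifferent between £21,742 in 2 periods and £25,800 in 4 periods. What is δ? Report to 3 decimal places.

From the later pair, β·δ^2·21742 = β·δ^4·25800; dividing through, δ^2 = 21742/25800 = 0.84271, so δ = 0.91799.

δ ≈ 0.918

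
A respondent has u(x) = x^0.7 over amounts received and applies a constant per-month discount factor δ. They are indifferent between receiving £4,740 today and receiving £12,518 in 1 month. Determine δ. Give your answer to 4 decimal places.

δ ≈ 0.5067

Equating discounted utilities: u(4740) = δ·u(12518) ⇒ δ = u(4740)/u(12518).
With u(x) = x^0.7: δ = 4740^0.7/12518^0.7 = (4740/12518)^0.7 = 0.50672.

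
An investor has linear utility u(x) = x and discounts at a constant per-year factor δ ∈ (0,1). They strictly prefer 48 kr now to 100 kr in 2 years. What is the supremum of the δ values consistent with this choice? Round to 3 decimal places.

The preference means 48 > δ^2·100.
So δ^2 < 48/100 = 0.48000; taking the square root of both positive sides preserves the inequality.
δ < 0.48000^(1/2) = 0.693.

δ < 0.693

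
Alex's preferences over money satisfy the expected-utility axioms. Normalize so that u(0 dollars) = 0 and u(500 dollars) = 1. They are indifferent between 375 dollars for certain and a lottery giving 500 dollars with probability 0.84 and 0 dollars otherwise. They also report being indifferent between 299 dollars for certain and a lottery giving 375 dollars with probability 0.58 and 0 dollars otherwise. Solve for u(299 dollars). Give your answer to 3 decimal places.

0.487

The first gamble pins u(375 dollars): it must equal 0.84·1 + 0.16·0 = 0.84.
Then u(299 dollars) = 0.58·u(375 dollars) + 0.42·u(0 dollars) = 0.58·0.84 + 0.42·0.00 = 0.4872.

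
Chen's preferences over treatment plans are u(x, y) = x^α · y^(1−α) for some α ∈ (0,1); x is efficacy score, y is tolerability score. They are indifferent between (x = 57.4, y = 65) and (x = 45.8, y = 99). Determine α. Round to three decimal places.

The Cobb–Douglas utilities coincide, so 57.4^α·65^(1−α) = 45.8^α·99^(1−α).
Rearrange to (57.4/45.8)^α = (99/65)^(1−α) and take logs: α·0.225760 = (1−α)·0.420733.
So α/(1−α) = (0.420733)/(0.225760) = 1.863630, and α = 1.863630/2.863630 ≈ 0.651.

α ≈ 0.651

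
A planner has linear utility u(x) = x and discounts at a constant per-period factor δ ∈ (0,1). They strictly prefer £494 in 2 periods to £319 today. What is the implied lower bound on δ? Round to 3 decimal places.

Under u(x) = x this choice says 319 < δ^2·494.
Hence δ^2 > 319/494 = 0.64575, and x ↦ x^(1/2) is increasing on (0,∞).
δ > (319/494)^(1/2) ≈ 0.804.

δ > 0.804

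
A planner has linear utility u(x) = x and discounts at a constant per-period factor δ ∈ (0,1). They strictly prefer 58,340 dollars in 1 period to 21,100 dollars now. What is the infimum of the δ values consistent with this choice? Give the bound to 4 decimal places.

δ > 0.3617

Under u(x) = x this choice says 21100 < δ·58340.
So δ > 21100/58340 = 0.36167.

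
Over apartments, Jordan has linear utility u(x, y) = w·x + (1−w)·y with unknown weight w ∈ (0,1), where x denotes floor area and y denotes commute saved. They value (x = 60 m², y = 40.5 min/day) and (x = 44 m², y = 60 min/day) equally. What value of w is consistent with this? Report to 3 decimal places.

Indifference: w·60 + (1−w)·40.5 = w·44 + (1−w)·60.
Collecting terms: w·16 = (1−w)·19.5.
Hence w = 19.5/(16+19.5) = 19.5/35.5 = 0.549.

w = 0.549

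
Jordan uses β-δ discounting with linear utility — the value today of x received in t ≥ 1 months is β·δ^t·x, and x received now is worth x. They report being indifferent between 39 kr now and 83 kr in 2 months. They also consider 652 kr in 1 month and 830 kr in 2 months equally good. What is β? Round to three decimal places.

β ≈ 0.761

Both payoffs in the second observation are in the future, so β drops out: δ^1·652 = δ^2·830 ⇒ δ = 652/830 = 0.78554.
Now use the now-vs-future pair: 39 = β·δ^2·83 gives β = 39/(0.61708·83) ≈ 0.761.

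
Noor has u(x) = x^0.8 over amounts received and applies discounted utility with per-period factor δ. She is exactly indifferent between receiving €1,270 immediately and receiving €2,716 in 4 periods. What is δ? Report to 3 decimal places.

The payoff in 4 periods is discounted by δ^4, so u(1270) = δ^4·u(2716) and δ^4 = u(1270)/u(2716).
With u(x) = x^0.8: δ^4 = 1270^0.8/2716^0.8 = (1270/2716)^0.8 = 0.54438.
Hence δ = (0.54438)^(1/4) = 0.85896.

δ ≈ 0.859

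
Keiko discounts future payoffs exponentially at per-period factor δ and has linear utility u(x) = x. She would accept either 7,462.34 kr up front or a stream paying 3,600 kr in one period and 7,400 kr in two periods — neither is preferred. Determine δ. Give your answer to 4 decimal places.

δ ≈ 0.7900

Present value of the stream is 3600·δ + 7400·δ². Indifference gives 3600δ + 7400δ² = 7462.34.
That is, 7400δ² + 3600δ − 7462.34 = 0, a quadratic in δ.
The positive root is δ = [−3600 + √(3600² + 4·7400·7462.34)] / (2·7400) = (−3600 + 15292.000)/14800 ≈ 0.7900.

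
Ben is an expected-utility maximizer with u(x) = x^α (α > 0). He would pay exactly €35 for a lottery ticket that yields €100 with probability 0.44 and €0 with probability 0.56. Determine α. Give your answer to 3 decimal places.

The lottery's expected utility is 0.44·u(100) + 0.56·u(0) = 0.44·100^α (since u(0) = 0 for α > 0).
Indifference: 35^α = 0.44·100^α, so (35/100)^α = 0.44.
Taking logs: α·ln(35/100) = ln(0.44), so α = -0.820981 / -1.049822 ≈ 0.782.

α ≈ 0.782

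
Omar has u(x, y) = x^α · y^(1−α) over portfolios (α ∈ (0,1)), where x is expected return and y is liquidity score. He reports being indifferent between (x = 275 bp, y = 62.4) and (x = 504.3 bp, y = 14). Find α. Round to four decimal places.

The Cobb–Douglas utilities coincide, so 275^α·62.4^(1−α) = 504.3^α·14^(1−α).
(275/504.3)^α = (14/62.4)^(1−α); take logs: α·ln(275/504.3) = (1−α)·ln(14/62.4), i.e. α·-0.6064002 = (1−α)·-1.4945079.
Thus α·(-2.1009081) = -1.4945079, so α = -1.4945079/-2.1009081 ≈ 0.7114.

α ≈ 0.7114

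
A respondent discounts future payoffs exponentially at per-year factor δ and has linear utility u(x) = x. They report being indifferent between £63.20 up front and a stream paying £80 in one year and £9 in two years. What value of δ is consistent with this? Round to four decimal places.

δ ≈ 0.7300

Present value of the stream is 80·δ + 9·δ². Indifference gives 80δ + 9δ² = 63.20.
Rearranged: 9δ² + 80δ − 63.20 = 0.
By the quadratic formula (taking the positive root), δ = (−80 + √8675.20) / 18 ≈ 0.7300.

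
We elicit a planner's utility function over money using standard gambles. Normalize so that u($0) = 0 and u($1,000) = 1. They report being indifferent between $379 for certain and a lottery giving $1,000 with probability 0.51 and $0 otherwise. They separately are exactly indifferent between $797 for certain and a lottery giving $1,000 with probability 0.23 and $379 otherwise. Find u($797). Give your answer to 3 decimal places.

The first gamble pins u($379): it must equal 0.51·1 + 0.49·0 = 0.51.
Chaining: u($797) = 0.23·1.00 + 0.77·0.51 = 0.6227.

0.623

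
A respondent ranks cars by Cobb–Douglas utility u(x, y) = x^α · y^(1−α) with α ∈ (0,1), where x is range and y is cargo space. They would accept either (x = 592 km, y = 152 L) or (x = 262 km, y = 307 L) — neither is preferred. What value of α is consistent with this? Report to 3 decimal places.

α ≈ 0.463

Indifference: 592^α · 152^(1−α) = 262^α · 307^(1−α).
Taking logs: α·ln 592 + (1−α)·ln 152 = α·ln 262 + (1−α)·ln 307, i.e. α·0.815162 = (1−α)·0.702967.
With A = 0.815162 and B = 0.702967: α·A = (1−α)·B, so α = B/(A+B) = 0.702967/1.518129 ≈ 0.463.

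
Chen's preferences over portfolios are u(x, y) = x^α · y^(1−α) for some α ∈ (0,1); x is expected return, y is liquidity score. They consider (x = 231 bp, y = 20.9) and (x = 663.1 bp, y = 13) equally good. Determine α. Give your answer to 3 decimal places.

α ≈ 0.310

The Cobb–Douglas utilities coincide, so 231^α·20.9^(1−α) = 663.1^α·13^(1−α).
Taking logs: α·ln 231 + (1−α)·ln 20.9 = α·ln 663.1 + (1−α)·ln 13, i.e. α·-1.054508 = (1−α)·-0.474800.
With A = -1.054508 and B = -0.474800: α·A = (1−α)·B, so α = B/(A+B) = -0.474800/-1.529308 ≈ 0.310.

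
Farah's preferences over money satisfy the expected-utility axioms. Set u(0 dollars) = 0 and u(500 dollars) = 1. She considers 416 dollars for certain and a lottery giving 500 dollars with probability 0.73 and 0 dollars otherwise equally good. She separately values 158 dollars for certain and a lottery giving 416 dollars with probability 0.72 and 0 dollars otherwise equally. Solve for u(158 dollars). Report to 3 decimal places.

0.526

From the first indifference, u(416 dollars) = 0.73·u(500 dollars) + 0.27·u(0 dollars) = 0.73·1 + 0.27·0 = 0.73.
Chaining: u(158 dollars) = 0.72·0.73 + 0.28·0.00 = 0.5256.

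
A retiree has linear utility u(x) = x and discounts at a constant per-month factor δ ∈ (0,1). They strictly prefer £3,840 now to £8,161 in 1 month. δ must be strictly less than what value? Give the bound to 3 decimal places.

Comparing present values: 3840 > δ·8161.
So δ < 3840/8161 = 0.47053.

δ < 0.471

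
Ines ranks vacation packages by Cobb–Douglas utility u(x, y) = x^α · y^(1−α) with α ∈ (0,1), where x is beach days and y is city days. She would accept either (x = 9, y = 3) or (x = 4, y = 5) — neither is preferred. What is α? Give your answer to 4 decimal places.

Set the two utilities equal: 9^α·3^(1−α) = 4^α·5^(1−α).
Taking logs: α·ln 9 + (1−α)·ln 3 = α·ln 4 + (1−α)·ln 5, i.e. α·0.8109302 = (1−α)·0.5108256.
Thus α·(1.3217558) = 0.5108256, so α = 0.5108256/1.3217558 ≈ 0.3865.

α ≈ 0.3865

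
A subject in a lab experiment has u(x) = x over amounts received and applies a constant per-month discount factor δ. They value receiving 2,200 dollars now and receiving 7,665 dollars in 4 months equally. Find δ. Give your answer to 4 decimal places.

Indifference means u(2200) = δ^4 · u(7665), so δ^4 = u(2200)/u(7665).
With u(x) = x: δ^4 = 2200/7665 = 0.28702.
Hence δ = (0.28702)^(1/4) = 0.731944.

δ ≈ 0.7319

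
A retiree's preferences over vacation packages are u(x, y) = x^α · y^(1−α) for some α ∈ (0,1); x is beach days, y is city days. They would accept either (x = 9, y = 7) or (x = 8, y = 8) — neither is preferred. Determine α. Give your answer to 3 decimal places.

The Cobb–Douglas utilities coincide, so 9^α·7^(1−α) = 8^α·8^(1−α).
(9/8)^α = (8/7)^(1−α); take logs: α·ln(9/8) = (1−α)·ln(8/7), i.e. α·0.117783 = (1−α)·0.133531.
With A = 0.117783 and B = 0.133531: α·A = (1−α)·B, so α = B/(A+B) = 0.133531/0.251314 ≈ 0.531.

α ≈ 0.531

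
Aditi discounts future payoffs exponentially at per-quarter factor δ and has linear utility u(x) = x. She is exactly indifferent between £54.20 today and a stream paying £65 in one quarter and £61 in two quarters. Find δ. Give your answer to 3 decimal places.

δ ≈ 0.550

The stream is worth 65δ + 61δ² today, so 65δ + 61δ² = 54.20.
So 61δ² + 65δ − 54.20 = 0.
The positive root is δ = [−65 + √(65² + 4·61·54.20)] / (2·61) = (−65 + 132.098)/122 ≈ 0.550.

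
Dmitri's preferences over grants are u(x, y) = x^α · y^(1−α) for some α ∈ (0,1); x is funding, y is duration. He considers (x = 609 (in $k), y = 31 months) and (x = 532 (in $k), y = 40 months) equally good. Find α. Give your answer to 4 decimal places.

Set the two utilities equal: 609^α·31^(1−α) = 532^α·40^(1−α).
(609/532)^α = (40/31)^(1−α); take logs: α·ln(609/532) = (1−α)·ln(40/31), i.e. α·0.1351748 = (1−α)·0.2548922.
So α/(1−α) = (0.2548922)/(0.1351748) = 1.8856488, and α = 1.8856488/2.8856488 ≈ 0.6535.

α ≈ 0.6535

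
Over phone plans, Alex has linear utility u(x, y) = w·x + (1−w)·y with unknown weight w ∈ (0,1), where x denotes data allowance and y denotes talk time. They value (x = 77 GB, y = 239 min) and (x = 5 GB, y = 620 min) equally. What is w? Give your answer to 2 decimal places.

w = 0.84

Indifference: w·77 + (1−w)·239 = w·5 + (1−w)·620.
w·(77−5) = (1−w)·(620−239), i.e. w·72 = (1−w)·381.
The marginal rate of substitution is 381/72, so w = 381/(72+381) = 0.84.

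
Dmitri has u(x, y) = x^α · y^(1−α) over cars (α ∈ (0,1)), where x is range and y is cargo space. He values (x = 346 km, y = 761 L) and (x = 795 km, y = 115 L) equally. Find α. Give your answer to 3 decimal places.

α ≈ 0.694

Indifference: 346^α · 761^(1−α) = 795^α · 115^(1−α).
Rearrange to (346/795)^α = (115/761)^(1−α) and take logs: α·-0.831903 = (1−α)·-1.889701.
With A = -0.831903 and B = -1.889701: α·A = (1−α)·B, so α = B/(A+B) = -1.889701/-2.721604 ≈ 0.694.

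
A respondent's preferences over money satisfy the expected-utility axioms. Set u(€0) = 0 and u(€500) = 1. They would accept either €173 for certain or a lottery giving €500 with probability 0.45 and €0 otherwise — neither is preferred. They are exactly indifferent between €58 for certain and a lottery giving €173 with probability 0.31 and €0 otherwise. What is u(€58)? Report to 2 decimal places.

The first gamble pins u(€173): it must equal 0.45·1 + 0.55·0 = 0.45.
Chaining: u(€58) = 0.31·0.45 + 0.69·0.00 = 0.1395.

0.14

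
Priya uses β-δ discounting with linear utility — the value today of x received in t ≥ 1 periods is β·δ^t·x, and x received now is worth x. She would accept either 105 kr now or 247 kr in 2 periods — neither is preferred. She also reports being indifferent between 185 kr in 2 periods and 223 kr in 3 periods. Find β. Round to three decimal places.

β ≈ 0.618

Both payoffs in the second observation are in the future, so β drops out: δ^2·185 = δ^3·223 ⇒ δ = 185/223 = 0.82960.
Now use the now-vs-future pair: 105 = β·δ^2·247 gives β = 105/(0.68823·247) ≈ 0.618.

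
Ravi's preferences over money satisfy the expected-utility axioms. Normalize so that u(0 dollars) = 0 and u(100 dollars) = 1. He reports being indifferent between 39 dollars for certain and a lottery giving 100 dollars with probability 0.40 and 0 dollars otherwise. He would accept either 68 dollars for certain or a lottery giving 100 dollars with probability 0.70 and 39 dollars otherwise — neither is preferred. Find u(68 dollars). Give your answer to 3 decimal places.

0.820

First, u(39 dollars) = 0.40·u(100 dollars) + 0.60·u(0 dollars) = 0.40.
The second indifference gives u(68 dollars) = 0.70·u(100 dollars) + 0.30·u(39 dollars) = 0.70·1.00 + 0.30·0.40 = 0.8200.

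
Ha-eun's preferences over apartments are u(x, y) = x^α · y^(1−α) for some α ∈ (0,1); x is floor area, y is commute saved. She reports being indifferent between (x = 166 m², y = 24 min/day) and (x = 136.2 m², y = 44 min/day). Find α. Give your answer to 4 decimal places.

α ≈ 0.7539

The Cobb–Douglas utilities coincide, so 166^α·24^(1−α) = 136.2^α·44^(1−α).
(166/136.2)^α = (44/24)^(1−α); take logs: α·ln(166/136.2) = (1−α)·ln(44/24), i.e. α·0.1978634 = (1−α)·0.6061358.
Thus α·(0.8039992) = 0.6061358, so α = 0.6061358/0.8039992 ≈ 0.7539.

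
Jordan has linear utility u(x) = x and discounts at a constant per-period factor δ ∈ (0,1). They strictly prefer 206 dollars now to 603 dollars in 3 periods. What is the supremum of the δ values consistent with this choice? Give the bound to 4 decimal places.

δ < 0.6991

Comparing present values: 206 > δ^3·603.
So δ^3 < 206/603 = 0.34163; taking the cube root of both positive sides preserves the inequality.
δ < 0.34163^(1/3) = 0.6991.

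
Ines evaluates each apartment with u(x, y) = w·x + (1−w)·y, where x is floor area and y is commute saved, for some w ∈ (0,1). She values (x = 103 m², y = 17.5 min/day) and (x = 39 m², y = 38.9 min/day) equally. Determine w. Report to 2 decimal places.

Equating utilities: w·103 + (1−w)·17.5 = w·39 + (1−w)·38.9.
w·(103−39) = (1−w)·(38.9−17.5), i.e. w·64 = (1−w)·21.4.
So w/(1−w) = 21.4/64 = 0.3344, giving w = 21.4/(64+21.4) = 0.25.

w = 0.25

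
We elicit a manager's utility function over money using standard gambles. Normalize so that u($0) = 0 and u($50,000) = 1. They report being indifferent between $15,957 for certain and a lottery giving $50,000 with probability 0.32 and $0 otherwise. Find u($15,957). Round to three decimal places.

By the standard-gamble method, u($15,957) is just the indifference probability on the best outcome: 0.32.

0.320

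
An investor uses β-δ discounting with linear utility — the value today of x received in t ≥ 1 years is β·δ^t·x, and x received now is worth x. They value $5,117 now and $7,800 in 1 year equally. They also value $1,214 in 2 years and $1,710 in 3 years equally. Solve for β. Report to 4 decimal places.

β ≈ 0.9241

Both payoffs in the second observation are in the future, so β drops out: δ^2·1214 = δ^3·1710 ⇒ δ = 1214/1710 = 0.70994.
Substituting δ into 5117 = β·δ·7800: β = 5117/(5537.544) ≈ 0.9241.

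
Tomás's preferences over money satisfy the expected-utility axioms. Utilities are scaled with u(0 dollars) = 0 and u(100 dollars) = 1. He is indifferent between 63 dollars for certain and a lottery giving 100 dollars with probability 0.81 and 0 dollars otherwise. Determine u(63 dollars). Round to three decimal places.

By the standard-gamble method, u(63 dollars) is just the indifference probability on the best outcome: 0.81.

0.810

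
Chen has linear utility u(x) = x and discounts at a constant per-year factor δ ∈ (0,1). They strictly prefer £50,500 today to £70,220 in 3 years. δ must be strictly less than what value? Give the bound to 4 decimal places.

The preference means 50500 > δ^3·70220.
Hence δ^3 < 50500/70220 = 0.71917, and x ↦ x^(1/3) is increasing on (0,∞).
δ < (50500/70220)^(1/3) ≈ 0.8959.

δ < 0.8959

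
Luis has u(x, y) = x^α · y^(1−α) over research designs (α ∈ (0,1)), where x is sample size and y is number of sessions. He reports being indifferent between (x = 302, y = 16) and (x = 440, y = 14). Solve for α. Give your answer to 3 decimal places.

Set the two utilities equal: 302^α·16^(1−α) = 440^α·14^(1−α).
Taking logs: α·ln 302 + (1−α)·ln 16 = α·ln 440 + (1−α)·ln 14, i.e. α·-0.376348 = (1−α)·-0.133531.
So α/(1−α) = (-0.133531)/(-0.376348) = 0.354807, and α = 0.354807/1.354807 ≈ 0.262.

α ≈ 0.262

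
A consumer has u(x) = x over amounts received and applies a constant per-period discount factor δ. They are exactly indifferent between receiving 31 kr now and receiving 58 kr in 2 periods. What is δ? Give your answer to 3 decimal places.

Indifference means u(31) = δ^2 · u(58), so δ^2 = u(31)/u(58).
With u(x) = x: δ^2 = 31/58 = 0.53448.
Taking the square root: δ = 0.53448^(1/2) ≈ 0.731.

δ ≈ 0.731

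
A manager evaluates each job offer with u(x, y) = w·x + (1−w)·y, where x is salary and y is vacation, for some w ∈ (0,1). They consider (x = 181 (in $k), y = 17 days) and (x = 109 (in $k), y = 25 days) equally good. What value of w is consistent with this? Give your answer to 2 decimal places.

w = 0.10

Equating utilities: w·181 + (1−w)·17 = w·109 + (1−w)·25.
Collecting terms: w·72 = (1−w)·8.
Hence w = 8/(72+8) = 8/80 = 0.10.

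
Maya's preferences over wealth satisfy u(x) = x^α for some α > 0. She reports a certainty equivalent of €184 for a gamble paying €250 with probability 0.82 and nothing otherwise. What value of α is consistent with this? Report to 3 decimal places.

α ≈ 0.647

Since u(0) = 0, the lottery's EU is 0.82·250^α.
Equating: 184^α = 0.82·250^α, i.e. 0.7360^α = 0.82.
α = ln(0.82) / ln(184/250) = -0.198451/-0.306525 ≈ 0.647.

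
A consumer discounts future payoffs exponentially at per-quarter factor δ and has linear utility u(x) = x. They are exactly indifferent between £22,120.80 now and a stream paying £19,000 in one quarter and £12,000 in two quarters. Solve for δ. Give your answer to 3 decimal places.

Present value of the stream is 19000·δ + 12000·δ². Indifference gives 19000δ + 12000δ² = 22120.80.
So 12000δ² + 19000δ − 22120.80 = 0.
The positive root is δ = [−19000 + √(19000² + 4·12000·22120.80)] / (2·12000) = (−19000 + 37720.000)/24000 ≈ 0.780.

δ ≈ 0.780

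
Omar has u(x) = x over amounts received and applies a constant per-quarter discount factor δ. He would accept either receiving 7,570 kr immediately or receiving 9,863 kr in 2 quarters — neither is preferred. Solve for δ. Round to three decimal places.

δ ≈ 0.876

The payoff in 2 quarters is discounted by δ^2, so u(7570) = δ^2·u(9863) and δ^2 = u(7570)/u(9863).
With u(x) = x: δ^2 = 7570/9863 = 0.76751.
Hence δ = (0.76751)^(1/2) = 0.87608.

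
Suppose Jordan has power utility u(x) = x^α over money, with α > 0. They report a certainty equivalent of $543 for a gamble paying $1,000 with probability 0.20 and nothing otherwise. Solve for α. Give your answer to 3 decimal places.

The lottery's expected utility is 0.20·u(1000) + 0.80·u(0) = 0.20·1000^α (since u(0) = 0 for α > 0).
Equating: 543^α = 0.20·1000^α, i.e. 0.5430^α = 0.20.
α = ln(0.20) / ln(543/1000) = -1.609438/-0.610646 ≈ 2.636.

α ≈ 2.636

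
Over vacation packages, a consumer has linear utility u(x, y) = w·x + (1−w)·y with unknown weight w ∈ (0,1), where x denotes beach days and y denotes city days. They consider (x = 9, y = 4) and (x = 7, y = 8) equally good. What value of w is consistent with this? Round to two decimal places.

Indifference: w·9 + (1−w)·4 = w·7 + (1−w)·8.
w·(9−7) = (1−w)·(8−4), i.e. w·2 = (1−w)·4.
So w/(1−w) = 4/2 = 2.0000, giving w = 4/(2+4) = 0.67.

w = 0.67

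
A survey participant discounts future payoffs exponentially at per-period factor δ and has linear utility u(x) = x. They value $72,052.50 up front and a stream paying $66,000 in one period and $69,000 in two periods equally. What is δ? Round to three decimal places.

Equating present values: 72052.50 = 66000δ + 69000δ².
Rearranged: 69000δ² + 66000δ − 72052.50 = 0.
δ = (−66000 + √(66000² + 4·69000·72052.50)) / (2·69000) = (−66000 + √24242490000.00) / 138000 ≈ 0.650.

δ ≈ 0.650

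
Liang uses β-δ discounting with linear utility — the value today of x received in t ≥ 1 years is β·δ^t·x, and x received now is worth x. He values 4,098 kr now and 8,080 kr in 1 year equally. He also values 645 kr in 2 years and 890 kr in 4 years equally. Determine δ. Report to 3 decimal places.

δ ≈ 0.851

The second indifference involves only future payoffs, so β cancels: β·δ^2·645 = β·δ^4·890, giving δ^2 = 645/890 = 0.72472, so δ = 0.85130.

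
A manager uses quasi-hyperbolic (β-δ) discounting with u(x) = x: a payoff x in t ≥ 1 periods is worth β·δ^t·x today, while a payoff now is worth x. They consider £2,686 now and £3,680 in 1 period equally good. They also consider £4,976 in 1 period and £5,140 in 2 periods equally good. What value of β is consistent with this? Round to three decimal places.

β ≈ 0.754

The second indifference involves only future payoffs, so β cancels: β·δ^1·4976 = β·δ^2·5140, giving δ = 4976/5140 = 0.96809.
The first indifference: 2686 = β·δ·3680, so β = 2686/(δ·3680) = 2686/(0.96809·3680) ≈ 0.754.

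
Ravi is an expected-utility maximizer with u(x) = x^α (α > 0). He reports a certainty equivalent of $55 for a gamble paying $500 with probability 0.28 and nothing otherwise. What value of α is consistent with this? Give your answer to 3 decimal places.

Since u(0) = 0, the lottery's EU is 0.28·500^α.
Setting u(55) equal to that: 55^α = 0.28·500^α ⇒ (55/500)^α = 0.28.
α = ln(0.28) / ln(55/500) = -1.272966/-2.207275 ≈ 0.577.

α ≈ 0.577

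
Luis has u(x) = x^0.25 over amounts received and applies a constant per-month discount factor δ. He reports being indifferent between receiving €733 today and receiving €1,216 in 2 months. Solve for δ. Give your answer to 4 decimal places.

δ ≈ 0.9387

The payoff in 2 months is discounted by δ^2, so u(733) = δ^2·u(1216) and δ^2 = u(733)/u(1216).
With u(x) = x^0.25: δ^2 = 733^0.25/1216^0.25 = (733/1216)^0.25 = 0.88114.
Taking the square root: δ = 0.88114^(1/2) ≈ 0.9387.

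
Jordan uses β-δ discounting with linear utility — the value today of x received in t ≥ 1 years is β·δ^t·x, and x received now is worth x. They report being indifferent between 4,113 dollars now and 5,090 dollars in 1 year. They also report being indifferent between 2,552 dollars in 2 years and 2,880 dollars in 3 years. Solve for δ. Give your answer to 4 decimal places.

Both payoffs in the second observation are in the future, so β drops out: δ^2·2552 = δ^3·2880 ⇒ δ = 2552/2880 = 0.88611.

δ ≈ 0.8861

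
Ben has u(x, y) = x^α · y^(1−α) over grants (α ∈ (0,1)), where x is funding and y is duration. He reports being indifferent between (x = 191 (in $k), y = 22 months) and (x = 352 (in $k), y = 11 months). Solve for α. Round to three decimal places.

α ≈ 0.531

Set the two utilities equal: 191^α·22^(1−α) = 352^α·11^(1−α).
Taking logs: α·ln 191 + (1−α)·ln 22 = α·ln 352 + (1−α)·ln 11, i.e. α·-0.611358 = (1−α)·-0.693147.
Thus α·(-1.304505) = -0.693147, so α = -0.693147/-1.304505 ≈ 0.531.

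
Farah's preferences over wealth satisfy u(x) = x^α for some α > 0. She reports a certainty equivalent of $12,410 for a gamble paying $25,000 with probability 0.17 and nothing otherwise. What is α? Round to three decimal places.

Since u(0) = 0, the lottery's EU is 0.17·25000^α.
Setting u(12410) equal to that: 12410^α = 0.17·25000^α ⇒ (12410/25000)^α = 0.17.
Take logs: α = ln 0.17 / ln(12410/25000) ≈ 2.53002.

α ≈ 2.530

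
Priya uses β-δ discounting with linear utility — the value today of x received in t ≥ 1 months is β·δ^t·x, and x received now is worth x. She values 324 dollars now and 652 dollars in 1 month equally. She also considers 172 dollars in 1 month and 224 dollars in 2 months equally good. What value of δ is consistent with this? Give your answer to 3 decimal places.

Both payoffs in the second observation are in the future, so β drops out: δ^1·172 = δ^2·224 ⇒ δ = 172/224 = 0.76786.

δ ≈ 0.768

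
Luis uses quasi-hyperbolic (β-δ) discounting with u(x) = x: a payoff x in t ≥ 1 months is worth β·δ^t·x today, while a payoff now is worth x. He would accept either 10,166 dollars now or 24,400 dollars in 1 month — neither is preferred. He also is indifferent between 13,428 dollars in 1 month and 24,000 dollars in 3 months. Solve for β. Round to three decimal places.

From the later pair, β·δ^1·13428 = β·δ^3·24000; dividing through, δ^2 = 13428/24000 = 0.55950, so δ = 0.74800.
Now use the now-vs-future pair: 10166 = β·δ·24400 gives β = 10166/(0.74800·24400) ≈ 0.557.

β ≈ 0.557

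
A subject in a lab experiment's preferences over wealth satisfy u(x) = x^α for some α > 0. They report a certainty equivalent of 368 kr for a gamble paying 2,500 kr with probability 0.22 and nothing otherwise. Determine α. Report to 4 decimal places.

α ≈ 0.7903

Since u(0) = 0, the lottery's EU is 0.22·2500^α.
Equating: 368^α = 0.22·2500^α, i.e. 0.1472^α = 0.22.
Take logs: α = ln 0.22 / ln(368/2500) ≈ 0.790270.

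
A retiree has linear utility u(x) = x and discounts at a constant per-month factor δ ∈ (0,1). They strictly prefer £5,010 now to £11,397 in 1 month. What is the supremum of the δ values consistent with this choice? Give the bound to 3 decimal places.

δ < 0.440

Comparing present values: 5010 > δ·11397.
Dividing through by 11397 gives δ < 0.43959.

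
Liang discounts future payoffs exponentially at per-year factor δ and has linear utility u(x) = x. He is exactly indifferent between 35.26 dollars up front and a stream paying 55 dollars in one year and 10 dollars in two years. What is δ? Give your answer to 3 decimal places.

The stream is worth 55δ + 10δ² today, so 55δ + 10δ² = 35.26.
That is, 10δ² + 55δ − 35.26 = 0, a quadratic in δ.
The positive root is δ = [−55 + √(55² + 4·10·35.26)] / (2·10) = (−55 + 66.599)/20 ≈ 0.580.

δ ≈ 0.580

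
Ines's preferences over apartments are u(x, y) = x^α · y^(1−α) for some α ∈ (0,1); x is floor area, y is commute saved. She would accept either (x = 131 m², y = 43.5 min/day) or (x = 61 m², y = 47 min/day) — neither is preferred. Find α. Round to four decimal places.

α ≈ 0.0919

Indifference: 131^α · 43.5^(1−α) = 61^α · 47^(1−α).
Rearrange to (131/61)^α = (47/43.5)^(1−α) and take logs: α·0.7643235 = (1−α)·0.0773867.
So α/(1−α) = (0.0773867)/(0.7643235) = 0.1012486, and α = 0.1012486/1.1012486 ≈ 0.0919.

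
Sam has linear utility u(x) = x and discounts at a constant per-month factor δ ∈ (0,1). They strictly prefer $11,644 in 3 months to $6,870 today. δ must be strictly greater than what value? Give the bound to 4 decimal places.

The preference means 6870 < δ^3·11644.
Hence δ^3 > 6870/11644 = 0.59000, and x ↦ x^(1/3) is increasing on (0,∞).
δ > (6870/11644)^(1/3) ≈ 0.8387.

δ > 0.8387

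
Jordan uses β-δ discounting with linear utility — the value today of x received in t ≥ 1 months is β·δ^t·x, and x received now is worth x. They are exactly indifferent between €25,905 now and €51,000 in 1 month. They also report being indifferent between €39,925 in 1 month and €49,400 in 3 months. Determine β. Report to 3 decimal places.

Both payoffs in the second observation are in the future, so β drops out: δ^1·39925 = δ^3·49400 ⇒ δ^2 = 39925/49400 = 0.80820, so δ = 0.89900.
Substituting δ into 25905 = β·δ·51000: β = 25905/(45848.926) ≈ 0.565.

β ≈ 0.565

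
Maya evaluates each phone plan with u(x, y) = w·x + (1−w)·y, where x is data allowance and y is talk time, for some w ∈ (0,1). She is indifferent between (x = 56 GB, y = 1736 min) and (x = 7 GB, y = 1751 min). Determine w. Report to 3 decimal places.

u(56,1736) = u(7,1751) means w·56 + (1−w)·1736 = w·7 + (1−w)·1751.
Rearranging, 49·w − 15·(1−w) = 0.
So w/(1−w) = 15/49 = 0.3061, giving w = 15/(49+15) = 0.234.

w = 0.234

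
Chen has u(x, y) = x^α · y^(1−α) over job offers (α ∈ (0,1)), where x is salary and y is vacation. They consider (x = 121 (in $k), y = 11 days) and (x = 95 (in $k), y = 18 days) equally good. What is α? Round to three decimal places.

α ≈ 0.671

Set the two utilities equal: 121^α·11^(1−α) = 95^α·18^(1−α).
Taking logs: α·ln 121 + (1−α)·ln 11 = α·ln 95 + (1−α)·ln 18, i.e. α·0.241914 = (1−α)·0.492476.
Thus α·(0.734390) = 0.492476, so α = 0.492476/0.734390 ≈ 0.671.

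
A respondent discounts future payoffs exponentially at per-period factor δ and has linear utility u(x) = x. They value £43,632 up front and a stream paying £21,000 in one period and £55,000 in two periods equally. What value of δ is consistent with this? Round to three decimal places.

The stream is worth 21000δ + 55000δ² today, so 21000δ + 55000δ² = 43632.
That is, 55000δ² + 21000δ − 43632 = 0, a quadratic in δ.
δ = (−21000 + √(21000² + 4·55000·43632)) / (2·55000) = (−21000 + √10040040000.00) / 110000 ≈ 0.720.

δ ≈ 0.720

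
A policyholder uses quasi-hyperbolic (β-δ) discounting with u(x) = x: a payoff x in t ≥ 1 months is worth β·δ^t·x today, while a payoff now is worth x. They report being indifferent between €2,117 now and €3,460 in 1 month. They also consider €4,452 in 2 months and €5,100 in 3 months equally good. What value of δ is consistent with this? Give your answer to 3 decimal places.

The second indifference involves only future payoffs, so β cancels: β·δ^2·4452 = β·δ^3·5100, giving δ = 4452/5100 = 0.87294.

δ ≈ 0.873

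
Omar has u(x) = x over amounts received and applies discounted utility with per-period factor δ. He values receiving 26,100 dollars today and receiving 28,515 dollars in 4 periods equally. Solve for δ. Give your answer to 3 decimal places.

Equating discounted utilities: u(26100) = δ^4·u(28515) ⇒ δ^4 = u(26100)/u(28515).
With u(x) = x: δ^4 = 26100/28515 = 0.91531.
Hence δ = (0.91531)^(1/4) = 0.97812.

δ ≈ 0.978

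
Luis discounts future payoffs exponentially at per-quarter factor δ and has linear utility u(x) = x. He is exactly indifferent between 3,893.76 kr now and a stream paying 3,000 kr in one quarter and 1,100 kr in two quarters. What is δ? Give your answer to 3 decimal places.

Present value of the stream is 3000·δ + 1100·δ². Indifference gives 3000δ + 1100δ² = 3893.76.
That is, 1100δ² + 3000δ − 3893.76 = 0, a quadratic in δ.
The positive root is δ = [−3000 + √(3000² + 4·1100·3893.76)] / (2·1100) = (−3000 + 5112.000)/2200 ≈ 0.960.

δ ≈ 0.960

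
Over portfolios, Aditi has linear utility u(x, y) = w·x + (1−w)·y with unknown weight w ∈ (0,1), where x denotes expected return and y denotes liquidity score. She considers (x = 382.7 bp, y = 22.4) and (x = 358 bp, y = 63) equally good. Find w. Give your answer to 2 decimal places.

Equating utilities: w·382.7 + (1−w)·22.4 = w·358 + (1−w)·63.
w·(382.7−358) = (1−w)·(63−22.4), i.e. w·24.7 = (1−w)·40.6.
Hence w = 40.6/(24.7+40.6) = 40.6/65.3 = 0.62.

w = 0.62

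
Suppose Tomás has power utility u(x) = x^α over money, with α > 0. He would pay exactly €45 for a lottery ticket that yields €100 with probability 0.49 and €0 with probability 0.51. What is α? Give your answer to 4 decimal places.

α ≈ 0.8934

The lottery's expected utility is 0.49·u(100) + 0.51·u(0) = 0.49·100^α (since u(0) = 0 for α > 0).
Equating: 45^α = 0.49·100^α, i.e. 0.4500^α = 0.49.
Taking logs: α·ln(45/100) = ln(0.49), so α = -0.7133499 / -0.7985077 ≈ 0.8934.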